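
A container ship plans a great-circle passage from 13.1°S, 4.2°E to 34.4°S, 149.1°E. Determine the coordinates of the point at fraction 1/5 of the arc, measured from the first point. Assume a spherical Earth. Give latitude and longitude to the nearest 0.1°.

≈ 32.7°S, 20.1°E

Convert each endpoint to a unit vector on the sphere (x = cos φ cos λ, y = cos φ sin λ, z = sin φ).
The central angle between the endpoints is δ = arccos(p₁·p₂) ≈ 2.129 rad (122.0°).
Interpolate at f = 1/5 with slerp weights a = sin((1−f)δ)/sin δ ≈ 1.168, b = sin(fδ)/sin δ ≈ 0.487.
p = a·p₁ + b·p₂ ≈ (0.790, 0.290, -0.540); φ = arcsin(p_z) ≈ -32.68°, λ = atan2(p_y, p_x) ≈ 20.13°.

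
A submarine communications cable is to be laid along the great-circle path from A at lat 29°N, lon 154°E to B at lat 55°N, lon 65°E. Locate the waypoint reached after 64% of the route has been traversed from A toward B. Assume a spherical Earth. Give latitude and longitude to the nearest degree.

From cos δ = sin φ₁ sin φ₂ + cos φ₁ cos φ₂ cos Δλ, the central angle is δ ≈ 1.153 rad (66.1°).
Interpolate at f = 0.64 with slerp weights a = sin((1−f)δ)/sin δ ≈ 0.441, b = sin(fδ)/sin δ ≈ 0.736.
p = a·p₁ + b·p₂ ≈ (-0.168, 0.552, 0.817); φ = arcsin(p_z) ≈ 54.77°, λ = atan2(p_y, p_x) ≈ 106.97°.

≈ lat 55°N, lon 107°E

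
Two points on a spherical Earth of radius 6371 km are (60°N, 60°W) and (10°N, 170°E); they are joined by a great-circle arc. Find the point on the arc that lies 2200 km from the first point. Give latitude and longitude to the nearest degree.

Write both endpoints as unit vectors p₁, p₂ with components (cos φ cos λ, cos φ sin λ, sin φ).
The central angle between the endpoints is δ = arccos(p₁·p₂) ≈ 1.738 rad (99.6°). The total great-circle distance is δ·R ≈ 1.738 × 6371 ≈ 11071 km, so the target fraction is f = 2200/11071 ≈ 0.199.
Interpolate at f ≈ 0.199 with slerp weights a = sin((1−f)δ)/sin δ ≈ 0.998, b = sin(fδ)/sin δ ≈ 0.343.
p = a·p₁ + b·p₂ ≈ (-0.083, -0.373, 0.924); φ = arcsin(p_z) ≈ 67.50°, λ = atan2(p_y, p_x) ≈ -102.59°.

≈ (68°N, 103°W)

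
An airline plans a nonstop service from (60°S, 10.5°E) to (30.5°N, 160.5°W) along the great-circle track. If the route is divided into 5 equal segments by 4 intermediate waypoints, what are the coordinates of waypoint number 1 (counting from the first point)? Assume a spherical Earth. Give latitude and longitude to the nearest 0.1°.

≈ (82.2°S, 72.6°W)

Write both endpoints as unit vectors p₁, p₂ with components (cos φ cos λ, cos φ sin λ, sin φ).
The central angle between the endpoints is δ = arccos(p₁·p₂) ≈ 2.616 rad (149.9°).
Interpolate at f = 1/5 with slerp weights a = sin((1−f)δ)/sin δ ≈ 1.728, b = sin(fδ)/sin δ ≈ 0.996.
p = a·p₁ + b·p₂ ≈ (0.040, -0.129, -0.991); φ = arcsin(p_z) ≈ -82.23°, λ = atan2(p_y, p_x) ≈ -72.58°.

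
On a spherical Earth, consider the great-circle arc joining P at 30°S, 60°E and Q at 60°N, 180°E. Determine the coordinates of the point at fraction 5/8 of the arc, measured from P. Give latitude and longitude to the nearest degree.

Write both endpoints as unit vectors p₁, p₂ with components (cos φ cos λ, cos φ sin λ, sin φ).
The central angle between the endpoints is δ = arccos(p₁·p₂) ≈ 2.278 rad (130.5°).
Interpolate at f = 5/8 with slerp weights a = sin((1−f)δ)/sin δ ≈ 0.992, b = sin(fδ)/sin δ ≈ 1.301.
p = a·p₁ + b·p₂ ≈ (-0.221, 0.744, 0.631); φ = arcsin(p_z) ≈ 39.11°, λ = atan2(p_y, p_x) ≈ 106.55°.

≈ 39°N, 107°E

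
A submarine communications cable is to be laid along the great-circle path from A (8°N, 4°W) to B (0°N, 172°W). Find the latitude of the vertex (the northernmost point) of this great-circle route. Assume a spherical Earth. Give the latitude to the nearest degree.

The great circle lies in the plane with unit normal n̂ = (p₁ × p₂)/|p₁ × p₂|.
Here n̂_z ≈ -0.828; the vertex latitude is φ_max = arccos|n̂_z| ≈ 34.1°.

≈ 34°N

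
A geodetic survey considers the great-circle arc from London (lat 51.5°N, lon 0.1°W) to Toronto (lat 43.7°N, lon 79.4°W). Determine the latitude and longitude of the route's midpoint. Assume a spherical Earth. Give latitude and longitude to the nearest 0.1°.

Write both endpoints as unit vectors p₁, p₂ with components (cos φ cos λ, cos φ sin λ, sin φ).
The central angle between the endpoints is δ = arccos(p₁·p₂) ≈ 0.897 rad (51.4°).
Interpolate at f = 1/2 with slerp weights a = sin((1−f)δ)/sin δ ≈ 0.555, b = sin(fδ)/sin δ ≈ 0.555.
p = a·p₁ + b·p₂ ≈ (0.419, -0.395, 0.818); φ = arcsin(p_z) ≈ 54.84°, λ = atan2(p_y, p_x) ≈ -43.29°.

≈ lat 54.8°N, lon 43.3°W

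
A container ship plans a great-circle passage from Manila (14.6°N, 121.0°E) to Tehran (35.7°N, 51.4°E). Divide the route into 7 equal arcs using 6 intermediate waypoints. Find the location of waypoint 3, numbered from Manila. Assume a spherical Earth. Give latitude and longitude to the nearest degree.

The haversine formula gives a central angle δ ≈ 1.136 rad (65.1°) between the endpoints.
Interpolate at f = 3/7 with slerp weights a = sin((1−f)δ)/sin δ ≈ 0.667, b = sin(fδ)/sin δ ≈ 0.516.
p = a·p₁ + b·p₂ ≈ (-0.071, 0.880, 0.469); φ = arcsin(p_z) ≈ 27.97°, λ = atan2(p_y, p_x) ≈ 94.60°.

≈ 28°N, 95°E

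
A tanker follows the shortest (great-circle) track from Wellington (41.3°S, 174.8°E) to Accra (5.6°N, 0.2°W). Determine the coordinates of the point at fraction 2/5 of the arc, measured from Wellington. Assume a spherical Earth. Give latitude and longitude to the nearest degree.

The haversine formula gives a central angle δ ≈ 2.514 rad (144.0°) between the endpoints.
Interpolate at f = 2/5 with slerp weights a = sin((1−f)δ)/sin δ ≈ 1.699, b = sin(fδ)/sin δ ≈ 1.437.
p = a·p₁ + b·p₂ ≈ (0.159, 0.111, -0.981); φ = arcsin(p_z) ≈ -78.81°, λ = atan2(p_y, p_x) ≈ 34.77°.

≈ 79°S, 35°E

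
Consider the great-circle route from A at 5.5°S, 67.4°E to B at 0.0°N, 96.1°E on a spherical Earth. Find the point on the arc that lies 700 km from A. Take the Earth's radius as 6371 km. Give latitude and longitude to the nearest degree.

The haversine formula gives a central angle δ ≈ 0.509 rad (29.2°) between the endpoints. The total great-circle distance is δ·R ≈ 0.509 × 6371 ≈ 3244 km, so the target fraction is f = 700/3244 ≈ 0.216.
Interpolate at f ≈ 0.216 with slerp weights a = sin((1−f)δ)/sin δ ≈ 0.798, b = sin(fδ)/sin δ ≈ 0.225.
p = a·p₁ + b·p₂ ≈ (0.281, 0.957, -0.076); φ = arcsin(p_z) ≈ -4.38°, λ = atan2(p_y, p_x) ≈ 73.62°.

≈ 4°S, 74°E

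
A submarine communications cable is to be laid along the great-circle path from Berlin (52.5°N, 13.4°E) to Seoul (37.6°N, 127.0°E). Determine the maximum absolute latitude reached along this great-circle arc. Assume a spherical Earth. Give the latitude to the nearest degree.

≈ 62°N

The great circle lies in the plane with unit normal n̂ = (p₁ × p₂)/|p₁ × p₂|.
Here n̂_z ≈ +0.462; the vertex latitude is φ_max = arccos|n̂_z| ≈ 62.5°.
Check via Clairaut: cos φ_max = |cos φ₁| · sin C = cos(52.5°)·sin(49.4°) ≈ 0.462, again giving ≈ 62.5°.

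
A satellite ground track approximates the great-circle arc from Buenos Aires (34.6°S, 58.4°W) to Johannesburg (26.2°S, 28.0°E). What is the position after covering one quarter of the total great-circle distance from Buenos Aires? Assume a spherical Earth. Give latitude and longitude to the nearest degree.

≈ 39°S, 36°W

From cos δ = sin φ₁ sin φ₂ + cos φ₁ cos φ₂ cos Δλ, the central angle is δ ≈ 1.269 rad (72.7°).
Interpolate at f = 1/4 with slerp weights a = sin((1−f)δ)/sin δ ≈ 0.853, b = sin(fδ)/sin δ ≈ 0.327.
p = a·p₁ + b·p₂ ≈ (0.627, -0.460, -0.629); φ = arcsin(p_z) ≈ -38.95°, λ = atan2(p_y, p_x) ≈ -36.30°.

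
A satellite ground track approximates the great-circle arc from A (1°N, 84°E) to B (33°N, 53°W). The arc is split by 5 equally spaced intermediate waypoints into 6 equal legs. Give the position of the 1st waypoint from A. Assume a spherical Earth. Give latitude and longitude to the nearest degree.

The haversine formula gives a central angle δ ≈ 2.219 rad (127.1°) between the endpoints.
Interpolate at f = 1/6 with slerp weights a = sin((1−f)δ)/sin δ ≈ 1.206, b = sin(fδ)/sin δ ≈ 0.453.
p = a·p₁ + b·p₂ ≈ (0.355, 0.896, 0.268); φ = arcsin(p_z) ≈ 15.55°, λ = atan2(p_y, p_x) ≈ 68.38°.

≈ (16°N, 68°E)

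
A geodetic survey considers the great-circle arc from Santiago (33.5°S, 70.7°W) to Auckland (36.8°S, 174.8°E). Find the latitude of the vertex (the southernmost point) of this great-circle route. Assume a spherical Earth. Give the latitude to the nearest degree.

≈ 53°S

The great circle lies in the plane with unit normal n̂ = (p₁ × p₂)/|p₁ × p₂|.
Here n̂_z ≈ -0.608; the vertex latitude is φ_max = arccos|n̂_z| ≈ 52.5°.
Check via Clairaut: cos φ_max = |cos φ₁| · sin C = cos(33.5°)·sin(133.1°) ≈ 0.608, again giving ≈ 52.5°.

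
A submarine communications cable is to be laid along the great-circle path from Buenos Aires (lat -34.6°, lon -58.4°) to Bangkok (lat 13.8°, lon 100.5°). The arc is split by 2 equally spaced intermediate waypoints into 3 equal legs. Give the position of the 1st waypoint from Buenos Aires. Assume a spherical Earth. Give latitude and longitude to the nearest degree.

Convert each endpoint to a unit vector on the sphere (x = cos φ cos λ, y = cos φ sin λ, z = sin φ).
The central angle between the endpoints is δ = arccos(p₁·p₂) ≈ 2.649 rad (151.8°).
Interpolate at f = 1/3 with slerp weights a = sin((1−f)δ)/sin δ ≈ 2.075, b = sin(fδ)/sin δ ≈ 1.635.
p = a·p₁ + b·p₂ ≈ (0.606, 0.106, -0.789); φ = arcsin(p_z) ≈ -52.05°, λ = atan2(p_y, p_x) ≈ 9.92°.

≈ lat -52°, lon 10°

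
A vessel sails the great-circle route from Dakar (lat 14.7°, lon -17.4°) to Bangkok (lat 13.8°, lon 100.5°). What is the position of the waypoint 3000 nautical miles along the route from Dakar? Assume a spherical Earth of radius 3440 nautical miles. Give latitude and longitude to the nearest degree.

≈ lat 26°, lon 35°

Convert each endpoint to a unit vector on the sphere (x = cos φ cos λ, y = cos φ sin λ, z = sin φ).
The central angle between the endpoints is δ = arccos(p₁·p₂) ≈ 1.960 rad (112.3°). The total great-circle distance is δ·R ≈ 1.960 × 3440 ≈ 6741 nmi, so the target fraction is f = 3000/6741 ≈ 0.445.
Interpolate at f ≈ 0.445 with slerp weights a = sin((1−f)δ)/sin δ ≈ 0.957, b = sin(fδ)/sin δ ≈ 0.827.
p = a·p₁ + b·p₂ ≈ (0.737, 0.513, 0.440); φ = arcsin(p_z) ≈ 26.11°, λ = atan2(p_y, p_x) ≈ 34.87°.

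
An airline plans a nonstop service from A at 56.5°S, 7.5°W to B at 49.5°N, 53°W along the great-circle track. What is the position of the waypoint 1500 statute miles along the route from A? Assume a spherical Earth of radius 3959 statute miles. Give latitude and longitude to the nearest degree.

≈ 37°S, 21°W

Write both endpoints as unit vectors p₁, p₂ with components (cos φ cos λ, cos φ sin λ, sin φ).
The central angle between the endpoints is δ = arccos(p₁·p₂) ≈ 1.964 rad (112.5°). The total great-circle distance is δ·R ≈ 1.964 × 3959 ≈ 7774 mi, so the target fraction is f = 1500/7774 ≈ 0.193.
Interpolate at f ≈ 0.193 with slerp weights a = sin((1−f)δ)/sin δ ≈ 1.082, b = sin(fδ)/sin δ ≈ 0.400.
p = a·p₁ + b·p₂ ≈ (0.749, -0.286, -0.598); φ = arcsin(p_z) ≈ -36.73°, λ = atan2(p_y, p_x) ≈ -20.88°.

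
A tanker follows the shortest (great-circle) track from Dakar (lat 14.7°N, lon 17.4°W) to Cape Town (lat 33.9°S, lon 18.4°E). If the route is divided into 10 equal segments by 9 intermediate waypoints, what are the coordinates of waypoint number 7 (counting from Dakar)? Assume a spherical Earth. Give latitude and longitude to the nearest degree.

≈ lat 20°S, lon 6°E

The haversine formula gives a central angle δ ≈ 1.036 rad (59.4°) between the endpoints.
Interpolate at f = 7/10 with slerp weights a = sin((1−f)δ)/sin δ ≈ 0.355, b = sin(fδ)/sin δ ≈ 0.771.
p = a·p₁ + b·p₂ ≈ (0.935, 0.099, -0.340); φ = arcsin(p_z) ≈ -19.86°, λ = atan2(p_y, p_x) ≈ 6.05°.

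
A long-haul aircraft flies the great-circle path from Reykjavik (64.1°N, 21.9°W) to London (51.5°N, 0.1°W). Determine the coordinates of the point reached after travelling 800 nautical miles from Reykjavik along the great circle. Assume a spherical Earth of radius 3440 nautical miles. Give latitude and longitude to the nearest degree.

≈ 54°N, 4°W

Convert each endpoint to a unit vector on the sphere (x = cos φ cos λ, y = cos φ sin λ, z = sin φ).
The central angle between the endpoints is δ = arccos(p₁·p₂) ≈ 0.296 rad (17.0°). The total great-circle distance is δ·R ≈ 0.296 × 3440 ≈ 1019 nmi, so the target fraction is f = 800/1019 ≈ 0.785.
Interpolate at f ≈ 0.785 with slerp weights a = sin((1−f)δ)/sin δ ≈ 0.218, b = sin(fδ)/sin δ ≈ 0.790.
p = a·p₁ + b·p₂ ≈ (0.580, -0.036, 0.814); φ = arcsin(p_z) ≈ 54.48°, λ = atan2(p_y, p_x) ≈ -3.58°.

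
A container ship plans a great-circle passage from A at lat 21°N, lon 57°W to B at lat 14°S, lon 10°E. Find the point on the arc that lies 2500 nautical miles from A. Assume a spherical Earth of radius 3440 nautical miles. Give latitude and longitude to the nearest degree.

Write both endpoints as unit vectors p₁, p₂ with components (cos φ cos λ, cos φ sin λ, sin φ).
The central angle between the endpoints is δ = arccos(p₁·p₂) ≈ 1.300 rad (74.5°). The total great-circle distance is δ·R ≈ 1.300 × 3440 ≈ 4473 nmi, so the target fraction is f = 2500/4473 ≈ 0.559.
Interpolate at f ≈ 0.559 with slerp weights a = sin((1−f)δ)/sin δ ≈ 0.563, b = sin(fδ)/sin δ ≈ 0.690.
p = a·p₁ + b·p₂ ≈ (0.945, -0.325, 0.035); φ = arcsin(p_z) ≈ 2.00°, λ = atan2(p_y, p_x) ≈ -18.96°.

≈ lat 2°N, lon 19°W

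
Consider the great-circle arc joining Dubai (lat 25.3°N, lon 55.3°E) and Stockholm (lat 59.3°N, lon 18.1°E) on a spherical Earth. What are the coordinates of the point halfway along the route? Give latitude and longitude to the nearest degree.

≈ lat 44°N, lon 42°E

Convert each endpoint to a unit vector on the sphere (x = cos φ cos λ, y = cos φ sin λ, z = sin φ).
The central angle between the endpoints is δ = arccos(p₁·p₂) ≈ 0.745 rad (42.7°).
Interpolate at f = 1/2 with slerp weights a = sin((1−f)δ)/sin δ ≈ 0.537, b = sin(fδ)/sin δ ≈ 0.537.
p = a·p₁ + b·p₂ ≈ (0.537, 0.484, 0.691); φ = arcsin(p_z) ≈ 43.71°, λ = atan2(p_y, p_x) ≈ 42.05°.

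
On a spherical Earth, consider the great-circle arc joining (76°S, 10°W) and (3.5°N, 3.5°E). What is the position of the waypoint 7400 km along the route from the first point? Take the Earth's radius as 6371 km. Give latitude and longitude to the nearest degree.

≈ (10°S, 3°E)

Convert each endpoint to a unit vector on the sphere (x = cos φ cos λ, y = cos φ sin λ, z = sin φ).
The central angle between the endpoints is δ = arccos(p₁·p₂) ≈ 1.394 rad (79.9°). The total great-circle distance is δ·R ≈ 1.394 × 6371 ≈ 8883 km, so the target fraction is f = 7400/8883 ≈ 0.833.
Interpolate at f ≈ 0.833 with slerp weights a = sin((1−f)δ)/sin δ ≈ 0.234, b = sin(fδ)/sin δ ≈ 0.932.
p = a·p₁ + b·p₂ ≈ (0.984, 0.047, -0.170); φ = arcsin(p_z) ≈ -9.82°, λ = atan2(p_y, p_x) ≈ 2.73°.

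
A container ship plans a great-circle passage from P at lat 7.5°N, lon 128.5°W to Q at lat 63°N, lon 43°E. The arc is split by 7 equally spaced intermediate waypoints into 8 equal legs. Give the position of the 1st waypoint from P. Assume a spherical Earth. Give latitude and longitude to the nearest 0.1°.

Convert each endpoint to a unit vector on the sphere (x = cos φ cos λ, y = cos φ sin λ, z = sin φ).
The central angle between the endpoints is δ = arccos(p₁·p₂) ≈ 1.906 rad (109.2°).
Interpolate at f = 1/8 with slerp weights a = sin((1−f)δ)/sin δ ≈ 1.054, b = sin(fδ)/sin δ ≈ 0.250.
p = a·p₁ + b·p₂ ≈ (-0.568, -0.740, 0.360); φ = arcsin(p_z) ≈ 21.11°, λ = atan2(p_y, p_x) ≈ -127.47°.

≈ lat 21.1°N, lon 127.5°W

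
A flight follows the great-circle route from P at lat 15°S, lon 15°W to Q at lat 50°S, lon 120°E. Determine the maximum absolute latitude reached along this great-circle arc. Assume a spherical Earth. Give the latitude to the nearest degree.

≈ 63°S

The great circle lies in the plane with unit normal n̂ = (p₁ × p₂)/|p₁ × p₂|.
Here n̂_z ≈ +0.452; the vertex latitude is φ_max = arccos|n̂_z| ≈ 63.1°.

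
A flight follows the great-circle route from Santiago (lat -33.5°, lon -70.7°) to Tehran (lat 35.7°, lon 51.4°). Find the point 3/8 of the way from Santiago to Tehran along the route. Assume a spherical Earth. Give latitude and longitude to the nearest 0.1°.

≈ lat -8.0°, lon -24.1°

Convert each endpoint to a unit vector on the sphere (x = cos φ cos λ, y = cos φ sin λ, z = sin φ).
The central angle between the endpoints is δ = arccos(p₁·p₂) ≈ 2.321 rad (133.0°).
Interpolate at f = 3/8 with slerp weights a = sin((1−f)δ)/sin δ ≈ 1.357, b = sin(fδ)/sin δ ≈ 1.045.
p = a·p₁ + b·p₂ ≈ (0.904, -0.405, -0.139); φ = arcsin(p_z) ≈ -8.00°, λ = atan2(p_y, p_x) ≈ -24.13°.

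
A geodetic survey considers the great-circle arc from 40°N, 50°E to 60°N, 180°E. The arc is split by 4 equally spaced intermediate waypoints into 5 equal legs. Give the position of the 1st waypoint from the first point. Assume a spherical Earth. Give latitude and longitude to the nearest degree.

≈ 53°N, 60°E

Write both endpoints as unit vectors p₁, p₂ with components (cos φ cos λ, cos φ sin λ, sin φ).
The central angle between the endpoints is δ = arccos(p₁·p₂) ≈ 1.255 rad (71.9°).
Interpolate at f = 1/5 with slerp weights a = sin((1−f)δ)/sin δ ≈ 0.888, b = sin(fδ)/sin δ ≈ 0.261.
p = a·p₁ + b·p₂ ≈ (0.306, 0.521, 0.797); φ = arcsin(p_z) ≈ 52.82°, λ = atan2(p_y, p_x) ≈ 59.53°.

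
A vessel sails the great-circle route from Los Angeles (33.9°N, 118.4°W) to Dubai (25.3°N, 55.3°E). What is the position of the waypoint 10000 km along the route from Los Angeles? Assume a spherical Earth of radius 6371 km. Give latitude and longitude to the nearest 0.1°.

Write both endpoints as unit vectors p₁, p₂ with components (cos φ cos λ, cos φ sin λ, sin φ).
The central angle between the endpoints is δ = arccos(p₁·p₂) ≈ 2.103 rad (120.5°). The total great-circle distance is δ·R ≈ 2.103 × 6371 ≈ 13399 km, so the target fraction is f = 10000/13399 ≈ 0.746.
Interpolate at f ≈ 0.746 with slerp weights a = sin((1−f)δ)/sin δ ≈ 0.590, b = sin(fδ)/sin δ ≈ 1.161.
p = a·p₁ + b·p₂ ≈ (0.364, 0.432, 0.825); φ = arcsin(p_z) ≈ 55.60°, λ = atan2(p_y, p_x) ≈ 49.84°.

≈ (55.6°N, 49.8°E)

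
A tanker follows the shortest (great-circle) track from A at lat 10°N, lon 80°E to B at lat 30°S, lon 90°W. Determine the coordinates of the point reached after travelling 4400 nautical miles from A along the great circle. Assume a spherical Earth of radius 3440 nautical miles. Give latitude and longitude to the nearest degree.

From cos δ = sin φ₁ sin φ₂ + cos φ₁ cos φ₂ cos Δλ, the central angle is δ ≈ 2.756 rad (157.9°). The total great-circle distance is δ·R ≈ 2.756 × 3440 ≈ 9482 nmi, so the target fraction is f = 4400/9482 ≈ 0.464.
Interpolate at f ≈ 0.464 with slerp weights a = sin((1−f)δ)/sin δ ≈ 2.650, b = sin(fδ)/sin δ ≈ 2.549.
p = a·p₁ + b·p₂ ≈ (0.453, 0.362, -0.814); φ = arcsin(p_z) ≈ -54.53°, λ = atan2(p_y, p_x) ≈ 38.65°.

≈ lat 55°S, lon 39°E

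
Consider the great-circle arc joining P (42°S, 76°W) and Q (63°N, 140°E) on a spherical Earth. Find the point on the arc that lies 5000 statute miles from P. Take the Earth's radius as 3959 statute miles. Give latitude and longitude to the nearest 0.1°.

≈ (23.2°N, 110.0°W)

The haversine formula gives a central angle δ ≈ 2.624 rad (150.4°) between the endpoints. The total great-circle distance is δ·R ≈ 2.624 × 3959 ≈ 10389 mi, so the target fraction is f = 5000/10389 ≈ 0.481.
Interpolate at f ≈ 0.481 with slerp weights a = sin((1−f)δ)/sin δ ≈ 1.978, b = sin(fδ)/sin δ ≈ 1.927.
p = a·p₁ + b·p₂ ≈ (-0.315, -0.864, 0.394); φ = arcsin(p_z) ≈ 23.17°, λ = atan2(p_y, p_x) ≈ -110.01°.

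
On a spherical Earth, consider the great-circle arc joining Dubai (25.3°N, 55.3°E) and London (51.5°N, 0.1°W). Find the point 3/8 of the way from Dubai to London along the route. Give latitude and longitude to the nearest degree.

Convert each endpoint to a unit vector on the sphere (x = cos φ cos λ, y = cos φ sin λ, z = sin φ).
The central angle between the endpoints is δ = arccos(p₁·p₂) ≈ 0.858 rad (49.2°).
Interpolate at f = 3/8 with slerp weights a = sin((1−f)δ)/sin δ ≈ 0.675, b = sin(fδ)/sin δ ≈ 0.418.
p = a·p₁ + b·p₂ ≈ (0.608, 0.502, 0.616); φ = arcsin(p_z) ≈ 38.00°, λ = atan2(p_y, p_x) ≈ 39.53°.

≈ (38°N, 40°E)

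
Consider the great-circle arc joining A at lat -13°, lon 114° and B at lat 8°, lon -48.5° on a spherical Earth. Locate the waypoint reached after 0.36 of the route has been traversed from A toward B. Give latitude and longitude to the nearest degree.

Write both endpoints as unit vectors p₁, p₂ with components (cos φ cos λ, cos φ sin λ, sin φ).
The central angle between the endpoints is δ = arccos(p₁·p₂) ≈ 2.829 rad (162.1°).
Interpolate at f = 0.36 with slerp weights a = sin((1−f)δ)/sin δ ≈ 3.159, b = sin(fδ)/sin δ ≈ 2.768.
p = a·p₁ + b·p₂ ≈ (0.565, 0.759, -0.325); φ = arcsin(p_z) ≈ -18.98°, λ = atan2(p_y, p_x) ≈ 53.34°.

≈ lat -19°, lon 53°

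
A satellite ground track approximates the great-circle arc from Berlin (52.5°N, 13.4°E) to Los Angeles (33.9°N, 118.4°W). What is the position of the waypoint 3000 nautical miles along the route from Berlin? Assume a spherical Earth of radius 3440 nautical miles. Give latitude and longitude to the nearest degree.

≈ 61°N, 87°W

The haversine formula gives a central angle δ ≈ 1.465 rad (83.9°) between the endpoints. The total great-circle distance is δ·R ≈ 1.465 × 3440 ≈ 5039 nmi, so the target fraction is f = 3000/5039 ≈ 0.595.
Interpolate at f ≈ 0.595 with slerp weights a = sin((1−f)δ)/sin δ ≈ 0.562, b = sin(fδ)/sin δ ≈ 0.770.
p = a·p₁ + b·p₂ ≈ (0.029, -0.483, 0.875); φ = arcsin(p_z) ≈ 61.07°, λ = atan2(p_y, p_x) ≈ -86.59°.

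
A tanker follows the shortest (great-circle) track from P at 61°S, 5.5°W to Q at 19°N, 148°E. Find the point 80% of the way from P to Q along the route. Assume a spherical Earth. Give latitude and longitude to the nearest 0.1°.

≈ 6.7°S, 140.1°E

The haversine formula gives a central angle δ ≈ 2.339 rad (134.0°) between the endpoints.
Interpolate at f = 0.80 with slerp weights a = sin((1−f)δ)/sin δ ≈ 0.627, b = sin(fδ)/sin δ ≈ 1.328.
p = a·p₁ + b·p₂ ≈ (-0.763, 0.636, -0.116); φ = arcsin(p_z) ≈ -6.66°, λ = atan2(p_y, p_x) ≈ 140.15°.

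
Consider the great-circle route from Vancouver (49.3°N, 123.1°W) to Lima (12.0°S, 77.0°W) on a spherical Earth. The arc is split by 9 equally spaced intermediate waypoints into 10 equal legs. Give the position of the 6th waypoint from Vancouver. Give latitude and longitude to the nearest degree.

≈ 14°N, 91°W

From cos δ = sin φ₁ sin φ₂ + cos φ₁ cos φ₂ cos Δλ, the central angle is δ ≈ 1.282 rad (73.5°).
Interpolate at f = 6/10 with slerp weights a = sin((1−f)δ)/sin δ ≈ 0.512, b = sin(fδ)/sin δ ≈ 0.726.
p = a·p₁ + b·p₂ ≈ (-0.023, -0.971, 0.237); φ = arcsin(p_z) ≈ 13.72°, λ = atan2(p_y, p_x) ≈ -91.33°.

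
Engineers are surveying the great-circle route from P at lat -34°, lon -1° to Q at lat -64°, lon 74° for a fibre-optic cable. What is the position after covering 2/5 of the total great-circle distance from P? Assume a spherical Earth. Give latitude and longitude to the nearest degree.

Convert each endpoint to a unit vector on the sphere (x = cos φ cos λ, y = cos φ sin λ, z = sin φ).
The central angle between the endpoints is δ = arccos(p₁·p₂) ≈ 0.931 rad (53.4°).
Interpolate at f = 2/5 with slerp weights a = sin((1−f)δ)/sin δ ≈ 0.661, b = sin(fδ)/sin δ ≈ 0.454.
p = a·p₁ + b·p₂ ≈ (0.603, 0.182, -0.777); φ = arcsin(p_z) ≈ -51.00°, λ = atan2(p_y, p_x) ≈ 16.77°.

≈ lat -51°, lon 17°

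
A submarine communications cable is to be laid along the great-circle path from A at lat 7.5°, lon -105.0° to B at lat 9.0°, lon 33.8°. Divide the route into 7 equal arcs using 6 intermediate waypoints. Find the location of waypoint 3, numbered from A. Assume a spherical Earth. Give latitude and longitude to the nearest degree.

≈ lat 22°, lon -46°

Write both endpoints as unit vectors p₁, p₂ with components (cos φ cos λ, cos φ sin λ, sin φ).
The central angle between the endpoints is δ = arccos(p₁·p₂) ≈ 2.369 rad (135.8°).
Interpolate at f = 3/7 with slerp weights a = sin((1−f)δ)/sin δ ≈ 1.400, b = sin(fδ)/sin δ ≈ 1.218.
p = a·p₁ + b·p₂ ≈ (0.640, -0.671, 0.373); φ = arcsin(p_z) ≈ 21.91°, λ = atan2(p_y, p_x) ≈ -46.35°.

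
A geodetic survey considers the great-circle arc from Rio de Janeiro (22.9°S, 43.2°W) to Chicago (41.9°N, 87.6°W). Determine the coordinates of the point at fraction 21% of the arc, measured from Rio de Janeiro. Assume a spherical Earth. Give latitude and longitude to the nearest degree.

≈ 9°S, 52°W

Write both endpoints as unit vectors p₁, p₂ with components (cos φ cos λ, cos φ sin λ, sin φ).
The central angle between the endpoints is δ = arccos(p₁·p₂) ≈ 1.339 rad (76.7°).
Interpolate at f = 0.21 with slerp weights a = sin((1−f)δ)/sin δ ≈ 0.895, b = sin(fδ)/sin δ ≈ 0.285.
p = a·p₁ + b·p₂ ≈ (0.610, -0.776, -0.158); φ = arcsin(p_z) ≈ -9.09°, λ = atan2(p_y, p_x) ≈ -51.85°.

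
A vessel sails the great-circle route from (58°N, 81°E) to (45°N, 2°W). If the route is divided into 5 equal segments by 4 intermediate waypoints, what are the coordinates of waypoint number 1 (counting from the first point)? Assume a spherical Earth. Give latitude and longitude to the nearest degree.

≈ (61°N, 62°E)

Write both endpoints as unit vectors p₁, p₂ with components (cos φ cos λ, cos φ sin λ, sin φ).
The central angle between the endpoints is δ = arccos(p₁·p₂) ≈ 0.869 rad (49.8°).
Interpolate at f = 1/5 with slerp weights a = sin((1−f)δ)/sin δ ≈ 0.839, b = sin(fδ)/sin δ ≈ 0.226.
p = a·p₁ + b·p₂ ≈ (0.230, 0.433, 0.871); φ = arcsin(p_z) ≈ 60.63°, λ = atan2(p_y, p_x) ≈ 62.09°.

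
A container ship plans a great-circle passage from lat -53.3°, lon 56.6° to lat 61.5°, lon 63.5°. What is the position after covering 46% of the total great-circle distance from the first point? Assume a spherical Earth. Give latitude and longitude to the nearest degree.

≈ lat 0°, lon 59°

Write both endpoints as unit vectors p₁, p₂ with components (cos φ cos λ, cos φ sin λ, sin φ).
The central angle between the endpoints is δ = arccos(p₁·p₂) ≈ 2.006 rad (114.9°).
Interpolate at f = 0.46 with slerp weights a = sin((1−f)δ)/sin δ ≈ 0.974, b = sin(fδ)/sin δ ≈ 0.879.
p = a·p₁ + b·p₂ ≈ (0.508, 0.861, -0.008); φ = arcsin(p_z) ≈ -0.49°, λ = atan2(p_y, p_x) ≈ 59.49°.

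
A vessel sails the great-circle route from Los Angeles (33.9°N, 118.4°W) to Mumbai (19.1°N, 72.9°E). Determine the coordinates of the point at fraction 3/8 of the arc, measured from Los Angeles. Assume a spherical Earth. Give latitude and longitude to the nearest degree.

≈ 76°N, 164°W

The haversine formula gives a central angle δ ≈ 2.198 rad (125.9°) between the endpoints.
Interpolate at f = 3/8 with slerp weights a = sin((1−f)δ)/sin δ ≈ 1.211, b = sin(fδ)/sin δ ≈ 0.906.
p = a·p₁ + b·p₂ ≈ (-0.226, -0.066, 0.972); φ = arcsin(p_z) ≈ 76.38°, λ = atan2(p_y, p_x) ≈ -163.84°.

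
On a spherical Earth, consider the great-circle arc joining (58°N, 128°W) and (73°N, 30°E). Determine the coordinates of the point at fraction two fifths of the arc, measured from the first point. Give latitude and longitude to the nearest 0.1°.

Write both endpoints as unit vectors p₁, p₂ with components (cos φ cos λ, cos φ sin λ, sin φ).
The central angle between the endpoints is δ = arccos(p₁·p₂) ≈ 0.840 rad (48.1°).
Interpolate at f = 2/5 with slerp weights a = sin((1−f)δ)/sin δ ≈ 0.649, b = sin(fδ)/sin δ ≈ 0.443.
p = a·p₁ + b·p₂ ≈ (-0.099, -0.206, 0.973); φ = arcsin(p_z) ≈ 76.77°, λ = atan2(p_y, p_x) ≈ -115.77°.

≈ (76.8°N, 115.8°W)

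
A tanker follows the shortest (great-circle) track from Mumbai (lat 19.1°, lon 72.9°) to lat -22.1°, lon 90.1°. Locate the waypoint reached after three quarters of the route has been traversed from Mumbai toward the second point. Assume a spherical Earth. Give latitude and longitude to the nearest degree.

Write both endpoints as unit vectors p₁, p₂ with components (cos φ cos λ, cos φ sin λ, sin φ).
The central angle between the endpoints is δ = arccos(p₁·p₂) ≈ 0.777 rad (44.5°).
Interpolate at f = 3/4 with slerp weights a = sin((1−f)δ)/sin δ ≈ 0.275, b = sin(fδ)/sin δ ≈ 0.785.
p = a·p₁ + b·p₂ ≈ (0.075, 0.976, -0.205); φ = arcsin(p_z) ≈ -11.84°, λ = atan2(p_y, p_x) ≈ 85.59°.

≈ lat -12°, lon 86°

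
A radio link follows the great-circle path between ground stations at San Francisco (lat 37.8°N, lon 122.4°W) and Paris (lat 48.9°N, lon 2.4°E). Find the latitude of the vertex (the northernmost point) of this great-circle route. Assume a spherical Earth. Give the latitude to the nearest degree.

The great circle lies in the plane with unit normal n̂ = (p₁ × p₂)/|p₁ × p₂|.
Here n̂_z ≈ +0.432; the vertex latitude is φ_max = arccos|n̂_z| ≈ 64.4°.

≈ 64°N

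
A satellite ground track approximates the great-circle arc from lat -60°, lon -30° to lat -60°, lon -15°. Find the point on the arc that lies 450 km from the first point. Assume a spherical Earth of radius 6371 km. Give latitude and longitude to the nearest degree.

≈ lat -60°, lon -22°

Write both endpoints as unit vectors p₁, p₂ with components (cos φ cos λ, cos φ sin λ, sin φ).
The central angle between the endpoints is δ = arccos(p₁·p₂) ≈ 0.131 rad (7.5°). The total great-circle distance is δ·R ≈ 0.131 × 6371 ≈ 832 km, so the target fraction is f = 450/832 ≈ 0.541.
Interpolate at f ≈ 0.541 with slerp weights a = sin((1−f)δ)/sin δ ≈ 0.460, b = sin(fδ)/sin δ ≈ 0.542.
p = a·p₁ + b·p₂ ≈ (0.461, -0.185, -0.868); φ = arcsin(p_z) ≈ -60.21°, λ = atan2(p_y, p_x) ≈ -21.89°.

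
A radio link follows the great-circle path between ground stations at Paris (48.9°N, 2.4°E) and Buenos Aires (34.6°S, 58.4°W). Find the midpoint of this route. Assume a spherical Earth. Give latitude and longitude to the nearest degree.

Convert each endpoint to a unit vector on the sphere (x = cos φ cos λ, y = cos φ sin λ, z = sin φ).
The central angle between the endpoints is δ = arccos(p₁·p₂) ≈ 1.735 rad (99.4°).
Interpolate at f = 1/2 with slerp weights a = sin((1−f)δ)/sin δ ≈ 0.773, b = sin(fδ)/sin δ ≈ 0.773.
p = a·p₁ + b·p₂ ≈ (0.841, -0.521, 0.144); φ = arcsin(p_z) ≈ 8.26°, λ = atan2(p_y, p_x) ≈ -31.76°.

≈ (8°N, 32°W)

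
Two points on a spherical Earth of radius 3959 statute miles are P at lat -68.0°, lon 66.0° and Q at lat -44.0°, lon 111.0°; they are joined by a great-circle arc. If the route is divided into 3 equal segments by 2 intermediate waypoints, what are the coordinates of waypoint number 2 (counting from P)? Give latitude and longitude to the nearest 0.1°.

Convert each endpoint to a unit vector on the sphere (x = cos φ cos λ, y = cos φ sin λ, z = sin φ).
The central angle between the endpoints is δ = arccos(p₁·p₂) ≈ 0.583 rad (33.4°).
Interpolate at f = 2/3 with slerp weights a = sin((1−f)δ)/sin δ ≈ 0.351, b = sin(fδ)/sin δ ≈ 0.688.
p = a·p₁ + b·p₂ ≈ (-0.124, 0.582, -0.803); φ = arcsin(p_z) ≈ -53.46°, λ = atan2(p_y, p_x) ≈ 102.02°.

≈ lat -53.5°, lon 102.0°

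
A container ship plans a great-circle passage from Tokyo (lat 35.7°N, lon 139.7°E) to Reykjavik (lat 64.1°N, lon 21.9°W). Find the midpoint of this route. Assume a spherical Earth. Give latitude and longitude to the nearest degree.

≈ lat 74°N, lon 121°E

Convert each endpoint to a unit vector on the sphere (x = cos φ cos λ, y = cos φ sin λ, z = sin φ).
The central angle between the endpoints is δ = arccos(p₁·p₂) ≈ 1.381 rad (79.1°).
Interpolate at f = 1/2 with slerp weights a = sin((1−f)δ)/sin δ ≈ 0.649, b = sin(fδ)/sin δ ≈ 0.649.
p = a·p₁ + b·p₂ ≈ (-0.139, 0.235, 0.962); φ = arcsin(p_z) ≈ 74.16°, λ = atan2(p_y, p_x) ≈ 120.58°.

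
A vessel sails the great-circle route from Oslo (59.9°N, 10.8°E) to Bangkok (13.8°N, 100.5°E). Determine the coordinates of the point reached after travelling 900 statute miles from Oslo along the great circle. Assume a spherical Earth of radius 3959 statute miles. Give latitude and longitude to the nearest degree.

≈ 59°N, 36°E

Convert each endpoint to a unit vector on the sphere (x = cos φ cos λ, y = cos φ sin λ, z = sin φ).
The central angle between the endpoints is δ = arccos(p₁·p₂) ≈ 1.360 rad (77.9°). The total great-circle distance is δ·R ≈ 1.360 × 3959 ≈ 5386 mi, so the target fraction is f = 900/5386 ≈ 0.167.
Interpolate at f ≈ 0.167 with slerp weights a = sin((1−f)δ)/sin δ ≈ 0.926, b = sin(fδ)/sin δ ≈ 0.230.
p = a·p₁ + b·p₂ ≈ (0.415, 0.307, 0.856); φ = arcsin(p_z) ≈ 58.89°, λ = atan2(p_y, p_x) ≈ 36.47°.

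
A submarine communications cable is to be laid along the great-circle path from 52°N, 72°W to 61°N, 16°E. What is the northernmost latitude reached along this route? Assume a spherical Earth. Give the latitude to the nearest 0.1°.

The great circle lies in the plane with unit normal n̂ = (p₁ × p₂)/|p₁ × p₂|.
Here n̂_z ≈ +0.417; the vertex latitude is φ_max = arccos|n̂_z| ≈ 65.3°.
Check via Clairaut: cos φ_max = |cos φ₁| · sin C = cos(52.0°)·sin(42.7°) ≈ 0.417, again giving ≈ 65.3°.

≈ 65.3°N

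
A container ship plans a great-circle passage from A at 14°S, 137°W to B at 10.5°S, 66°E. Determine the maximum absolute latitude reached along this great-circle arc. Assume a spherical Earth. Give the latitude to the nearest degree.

≈ 47°S

The great circle lies in the plane with unit normal n̂ = (p₁ × p₂)/|p₁ × p₂|.
Here n̂_z ≈ -0.676; the vertex latitude is φ_max = arccos|n̂_z| ≈ 47.5°.
Check via Clairaut: cos φ_max = |cos φ₁| · sin C = cos(14.0°)·sin(135.9°) ≈ 0.676, again giving ≈ 47.5°.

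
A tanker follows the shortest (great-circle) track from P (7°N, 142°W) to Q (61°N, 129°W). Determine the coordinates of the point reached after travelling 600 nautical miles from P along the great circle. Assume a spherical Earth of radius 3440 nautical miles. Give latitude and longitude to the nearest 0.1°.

≈ (16.9°N, 140.6°W)

The haversine formula gives a central angle δ ≈ 0.958 rad (54.9°) between the endpoints. The total great-circle distance is δ·R ≈ 0.958 × 3440 ≈ 3294 nmi, so the target fraction is f = 600/3294 ≈ 0.182.
Interpolate at f ≈ 0.182 with slerp weights a = sin((1−f)δ)/sin δ ≈ 0.863, b = sin(fδ)/sin δ ≈ 0.212.
p = a·p₁ + b·p₂ ≈ (-0.740, -0.607, 0.291); φ = arcsin(p_z) ≈ 16.90°, λ = atan2(p_y, p_x) ≈ -140.61°.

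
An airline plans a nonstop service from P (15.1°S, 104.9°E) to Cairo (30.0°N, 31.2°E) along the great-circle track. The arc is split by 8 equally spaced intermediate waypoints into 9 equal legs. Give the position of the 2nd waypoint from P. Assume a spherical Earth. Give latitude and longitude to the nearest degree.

≈ (4°S, 89°E)

Convert each endpoint to a unit vector on the sphere (x = cos φ cos λ, y = cos φ sin λ, z = sin φ).
The central angle between the endpoints is δ = arccos(p₁·p₂) ≈ 1.466 rad (84.0°).
Interpolate at f = 2/9 with slerp weights a = sin((1−f)δ)/sin δ ≈ 0.914, b = sin(fδ)/sin δ ≈ 0.322.
p = a·p₁ + b·p₂ ≈ (0.012, 0.997, -0.077); φ = arcsin(p_z) ≈ -4.42°, λ = atan2(p_y, p_x) ≈ 89.34°.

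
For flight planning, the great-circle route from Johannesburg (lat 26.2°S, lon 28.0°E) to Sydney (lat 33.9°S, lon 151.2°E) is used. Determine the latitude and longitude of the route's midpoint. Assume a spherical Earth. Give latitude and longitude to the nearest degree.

≈ lat 51°S, lon 85°E

From cos δ = sin φ₁ sin φ₂ + cos φ₁ cos φ₂ cos Δλ, the central angle is δ ≈ 1.733 rad (99.3°).
Interpolate at f = 1/2 with slerp weights a = sin((1−f)δ)/sin δ ≈ 0.772, b = sin(fδ)/sin δ ≈ 0.772.
p = a·p₁ + b·p₂ ≈ (0.050, 0.634, -0.772); φ = arcsin(p_z) ≈ -50.50°, λ = atan2(p_y, p_x) ≈ 85.48°.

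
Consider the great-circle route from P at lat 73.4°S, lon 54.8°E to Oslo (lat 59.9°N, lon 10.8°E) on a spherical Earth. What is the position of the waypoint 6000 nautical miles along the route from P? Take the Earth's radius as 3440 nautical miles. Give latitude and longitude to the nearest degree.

≈ lat 24°N, lon 22°E

From cos δ = sin φ₁ sin φ₂ + cos φ₁ cos φ₂ cos Δλ, the central angle is δ ≈ 2.383 rad (136.6°). The total great-circle distance is δ·R ≈ 2.383 × 3440 ≈ 8199 nmi, so the target fraction is f = 6000/8199 ≈ 0.732.
Interpolate at f ≈ 0.732 with slerp weights a = sin((1−f)δ)/sin δ ≈ 0.867, b = sin(fδ)/sin δ ≈ 1.432.
p = a·p₁ + b·p₂ ≈ (0.848, 0.337, 0.408); φ = arcsin(p_z) ≈ 24.08°, λ = atan2(p_y, p_x) ≈ 21.67°.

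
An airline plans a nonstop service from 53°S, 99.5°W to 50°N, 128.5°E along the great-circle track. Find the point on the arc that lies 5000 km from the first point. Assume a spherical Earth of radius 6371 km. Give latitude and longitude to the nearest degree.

The haversine formula gives a central angle δ ≈ 2.627 rad (150.5°) between the endpoints. The total great-circle distance is δ·R ≈ 2.627 × 6371 ≈ 16738 km, so the target fraction is f = 5000/16738 ≈ 0.299.
Interpolate at f ≈ 0.299 with slerp weights a = sin((1−f)δ)/sin δ ≈ 1.958, b = sin(fδ)/sin δ ≈ 1.437.
p = a·p₁ + b·p₂ ≈ (-0.769, -0.440, -0.463); φ = arcsin(p_z) ≈ -27.61°, λ = atan2(p_y, p_x) ≈ -150.25°.

≈ 28°S, 150°W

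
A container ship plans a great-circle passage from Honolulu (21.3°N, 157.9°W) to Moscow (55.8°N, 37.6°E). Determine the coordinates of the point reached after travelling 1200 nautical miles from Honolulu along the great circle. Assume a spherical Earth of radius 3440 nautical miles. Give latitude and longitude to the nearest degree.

≈ (41°N, 162°W)

From cos δ = sin φ₁ sin φ₂ + cos φ₁ cos φ₂ cos Δλ, the central angle is δ ≈ 1.776 rad (101.8°). The total great-circle distance is δ·R ≈ 1.776 × 3440 ≈ 6111 nmi, so the target fraction is f = 1200/6111 ≈ 0.196.
Interpolate at f ≈ 0.196 with slerp weights a = sin((1−f)δ)/sin δ ≈ 1.011, b = sin(fδ)/sin δ ≈ 0.349.
p = a·p₁ + b·p₂ ≈ (-0.717, -0.235, 0.656); φ = arcsin(p_z) ≈ 41.00°, λ = atan2(p_y, p_x) ≈ -161.88°.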